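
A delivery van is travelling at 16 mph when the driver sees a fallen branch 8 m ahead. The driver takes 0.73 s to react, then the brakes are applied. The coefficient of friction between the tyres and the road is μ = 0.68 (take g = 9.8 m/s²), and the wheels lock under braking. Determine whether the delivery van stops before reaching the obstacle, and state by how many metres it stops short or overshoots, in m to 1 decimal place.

16 mph × 0.44704 = 7.1526 m/s.
a = μg = 0.68 × 9.8 = 6.664 m/s².
Reaction distance = 7.1526 × 0.73 = 5.221 m.
Braking distance = v²/(2a) = 51.160 / 13.328 = 3.839 m.
Total stopping distance = 5.221 + 3.839 = 9.060 m, vs 8 m available — it cannot stop in time and overshoots by 9.060 − 8 = 1.060 m.

No — it overshoots by 1.1 m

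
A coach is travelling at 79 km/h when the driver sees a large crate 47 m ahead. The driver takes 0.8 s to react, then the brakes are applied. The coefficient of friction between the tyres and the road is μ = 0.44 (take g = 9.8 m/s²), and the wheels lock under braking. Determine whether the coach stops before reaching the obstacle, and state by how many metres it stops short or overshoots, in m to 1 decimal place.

79 km/h ÷ 3.6 = 21.9444 m/s.
a = μg = 0.44 × 9.8 = 4.312 m/s².
Reaction distance = 21.9444 × 0.8 = 17.556 m.
Braking distance = v²/(2a) = 481.557 / 8.624 = 55.839 m.
Total stopping distance = 17.556 + 55.839 = 73.395 m, vs 47 m available — it cannot stop in time and overshoots by 73.395 − 47 = 26.395 m.

No — it overshoots by 26.4 m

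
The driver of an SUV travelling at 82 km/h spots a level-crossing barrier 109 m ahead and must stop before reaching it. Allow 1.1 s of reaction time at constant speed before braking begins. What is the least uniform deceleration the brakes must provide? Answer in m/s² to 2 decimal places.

Required deceleration ≈ 3.09 m/s²

82 km/h ÷ 3.6 = 22.7778 m/s.
Distance covered during reaction = 22.7778 × 1.1 = 25.056 m.
Distance available for braking: 109 − 25.056 = 83.944 m.
v² = 2a·d ⇒ a = v²/(2d) = 22.7778² / (2 × 83.944) = 518.828 / 167.888 = 3.0903 m/s².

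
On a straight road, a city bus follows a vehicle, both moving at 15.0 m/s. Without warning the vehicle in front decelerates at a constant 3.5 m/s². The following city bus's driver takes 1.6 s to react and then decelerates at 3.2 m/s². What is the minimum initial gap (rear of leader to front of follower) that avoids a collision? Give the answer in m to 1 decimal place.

Minimum gap ≈ 27.0 m

Leader travels v²/(2a_L) = 225.000 / 7.000 = 32.143 m before stopping.
Follower covers v·t_r = 15.0000 × 1.6 = 24.000 m while reacting, then v²/(2a_F) = 225.000 / 6.400 = 35.156 m while braking, for a total of 24.000 + 35.156 = 59.156 m.
Since a_F ≤ a_L and the follower starts braking later, the follower is never slower than the leader, so the closest approach is when both have stopped.
Minimum gap = 59.156 − 32.143 = 27.013 m.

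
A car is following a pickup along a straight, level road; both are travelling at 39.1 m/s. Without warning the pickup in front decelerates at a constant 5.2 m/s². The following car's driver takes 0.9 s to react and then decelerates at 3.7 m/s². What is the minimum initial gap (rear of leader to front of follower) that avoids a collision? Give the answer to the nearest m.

Minimum gap ≈ 95 m

Leader travels v²/(2a_L) = 1528.810 / 10.400 = 147.001 m before stopping.
Follower covers v·t_r = 39.1000 × 0.9 = 35.190 m while reacting, then v²/(2a_F) = 1528.810 / 7.400 = 206.596 m while braking, for a total of 35.190 + 206.596 = 241.786 m.
Since a_F ≤ a_L and the follower starts braking later, the follower is never slower than the leader, so the closest approach is when both have stopped.
Minimum gap = 241.786 − 147.001 = 94.785 m.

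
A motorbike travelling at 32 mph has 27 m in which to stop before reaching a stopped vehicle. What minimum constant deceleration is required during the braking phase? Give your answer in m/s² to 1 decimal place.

32 mph × 0.44704 = 14.3053 m/s.
v² = 2a·d ⇒ a = v²/(2d) = 14.3053² / (2 × 27.000) = 204.642 / 54.000 = 3.7897 m/s².

Required deceleration ≈ 3.8 m/s²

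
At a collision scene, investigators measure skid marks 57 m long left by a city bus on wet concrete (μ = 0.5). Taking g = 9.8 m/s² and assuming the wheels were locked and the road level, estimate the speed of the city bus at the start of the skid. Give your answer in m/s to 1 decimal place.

Initial speed ≈ 23.6 m/s

Deceleration a = μg = 0.5 × 9.8 = 4.900 m/s².
v = √(2a·d) = √(2 × 4.900 × 57) = √558.600 = 23.6347 m/s.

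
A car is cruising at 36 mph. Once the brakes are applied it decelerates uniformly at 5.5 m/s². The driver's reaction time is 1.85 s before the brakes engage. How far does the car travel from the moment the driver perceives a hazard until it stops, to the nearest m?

Total stopping distance ≈ 53 m

36 mph × 0.44704 = 16.0934 m/s.
Reaction distance = v·t_r = 16.0934 × 1.85 = 29.773 m.
Braking distance = v²/(2a) = 16.0934² / (2 × 5.500) = 258.998 / 11.000 = 23.545 m.
Total = 29.773 + 23.545 = 53.318 m.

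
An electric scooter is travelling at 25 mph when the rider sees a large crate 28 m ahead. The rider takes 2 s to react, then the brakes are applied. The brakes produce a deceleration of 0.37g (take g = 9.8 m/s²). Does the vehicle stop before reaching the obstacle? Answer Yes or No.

No

25 mph × 0.44704 = 11.1760 m/s.
a = 0.37 × 9.8 = 3.626 m/s².
Reaction distance = 11.1760 × 2 = 22.352 m.
Braking distance = v²/(2a) = 124.903 / 7.252 = 17.223 m.
Total stopping distance = 22.352 + 17.223 = 39.575 m, vs 28 m available — it cannot stop in time and overshoots by 39.575 − 28 = 11.575 m.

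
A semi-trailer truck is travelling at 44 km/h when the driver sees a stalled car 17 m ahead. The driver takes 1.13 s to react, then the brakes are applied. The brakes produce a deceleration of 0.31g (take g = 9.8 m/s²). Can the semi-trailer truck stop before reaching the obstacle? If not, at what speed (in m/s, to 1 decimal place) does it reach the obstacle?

44 km/h ÷ 3.6 = 12.2222 m/s.
a = 0.31 × 9.8 = 3.038 m/s².
Reaction distance = 12.2222 × 1.13 = 13.811 m.
Braking distance needed to stop: v²/(2a) = 149.382 / 6.076 = 24.586 m, so total needed = 13.811 + 24.586 = 38.397 m > 17 m — it cannot stop.
Distance remaining when braking begins: 17 − 13.811 = 3.189 m.
v² = v₀² − 2a·d = 149.382 − 2 × 3.038 × 3.189 = 130.006 m²/s².
v = √130.006 = 11.402 m/s.

No — it strikes the obstacle at 11.4 m/s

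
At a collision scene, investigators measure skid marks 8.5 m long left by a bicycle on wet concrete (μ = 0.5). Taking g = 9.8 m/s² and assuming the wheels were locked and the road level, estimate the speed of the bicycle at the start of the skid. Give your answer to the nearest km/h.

Deceleration a = μg = 0.5 × 9.8 = 4.900 m/s².
v = √(2a·d) = √(2 × 4.900 × 8.5) = √83.300 = 9.1269 m/s.
= 9.1269 × 3.6 = 32.857 km/h.

Initial speed ≈ 33 km/h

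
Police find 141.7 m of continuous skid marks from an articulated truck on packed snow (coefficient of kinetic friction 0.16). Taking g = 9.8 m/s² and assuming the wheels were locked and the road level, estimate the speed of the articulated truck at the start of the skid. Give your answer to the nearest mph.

Deceleration a = μg = 0.16 × 9.8 = 1.568 m/s².
v = √(2a·d) = √(2 × 1.568 × 141.7) = √444.371 = 21.0801 m/s.
= 21.0801 ÷ 0.44704 = 47.155 mph.

Initial speed ≈ 47 mph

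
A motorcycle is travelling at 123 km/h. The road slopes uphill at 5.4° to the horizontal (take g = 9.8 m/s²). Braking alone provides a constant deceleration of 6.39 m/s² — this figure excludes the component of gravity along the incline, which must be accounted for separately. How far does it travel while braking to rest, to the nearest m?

Braking distance ≈ 80 m

123 km/h ÷ 3.6 = 34.1667 m/s.
Gravity along the uphill slope adds to the braking deceleration: a_eff = 6.390 + 9.8·sin 5.4° = 6.390 + 0.922 = 7.312 m/s².
Braking distance = v²/(2a) = 34.1667² / (2 × 7.312) = 1167.363 / 14.624 = 79.825 m.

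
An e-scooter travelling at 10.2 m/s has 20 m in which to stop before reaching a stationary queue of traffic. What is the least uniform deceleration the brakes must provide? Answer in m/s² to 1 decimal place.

v² = 2a·d ⇒ a = v²/(2d) = 10.2000² / (2 × 20.000) = 104.040 / 40.000 = 2.6010 m/s².

Required deceleration ≈ 2.6 m/s²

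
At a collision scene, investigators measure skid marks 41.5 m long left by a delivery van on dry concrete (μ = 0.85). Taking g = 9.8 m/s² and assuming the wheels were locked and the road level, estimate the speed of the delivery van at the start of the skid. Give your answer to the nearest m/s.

Initial speed ≈ 26 m/s

Deceleration a = μg = 0.85 × 9.8 = 8.330 m/s².
v = √(2a·d) = √(2 × 8.330 × 41.5) = √691.390 = 26.2943 m/s.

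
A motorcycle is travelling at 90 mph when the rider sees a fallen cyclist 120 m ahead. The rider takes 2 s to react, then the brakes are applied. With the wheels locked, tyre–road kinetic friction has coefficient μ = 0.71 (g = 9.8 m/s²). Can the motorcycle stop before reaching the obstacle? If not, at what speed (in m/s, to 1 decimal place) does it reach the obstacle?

90 mph × 0.44704 = 40.2336 m/s.
a = μg = 0.71 × 9.8 = 6.958 m/s².
Reaction distance = 40.2336 × 2 = 80.467 m.
Braking distance needed to stop: v²/(2a) = 1618.743 / 13.916 = 116.322 m, so total needed = 80.467 + 116.322 = 196.789 m > 120 m — it cannot stop.
Distance remaining when braking begins: 120 − 80.467 = 39.533 m.
v² = v₀² − 2a·d = 1618.743 − 2 × 6.958 × 39.533 = 1068.602 m²/s².
v = √1068.602 = 32.689 m/s.

No — it strikes the obstacle at 32.7 m/s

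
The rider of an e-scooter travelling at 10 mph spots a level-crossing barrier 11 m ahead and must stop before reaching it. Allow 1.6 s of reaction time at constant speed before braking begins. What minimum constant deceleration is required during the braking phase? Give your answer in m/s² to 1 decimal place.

Required deceleration ≈ 2.6 m/s²

10 mph × 0.44704 = 4.4704 m/s.
Distance covered during reaction = 4.4704 × 1.6 = 7.153 m.
Distance available for braking: 11 − 7.153 = 3.847 m.
v² = 2a·d ⇒ a = v²/(2d) = 4.4704² / (2 × 3.847) = 19.984 / 7.694 = 2.5973 m/s².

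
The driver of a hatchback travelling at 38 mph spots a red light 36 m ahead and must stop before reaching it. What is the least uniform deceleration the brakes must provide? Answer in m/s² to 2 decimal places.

38 mph × 0.44704 = 16.9875 m/s.
v² = 2a·d ⇒ a = v²/(2d) = 16.9875² / (2 × 36.000) = 288.575 / 72.000 = 4.0080 m/s².

Required deceleration ≈ 4.01 m/s²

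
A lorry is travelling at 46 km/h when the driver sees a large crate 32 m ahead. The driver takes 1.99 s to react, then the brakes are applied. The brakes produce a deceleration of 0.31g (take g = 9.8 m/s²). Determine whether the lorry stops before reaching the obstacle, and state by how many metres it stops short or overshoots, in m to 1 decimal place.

46 km/h ÷ 3.6 = 12.7778 m/s.
a = 0.31 × 9.8 = 3.038 m/s².
Reaction distance = 12.7778 × 1.99 = 25.428 m.
Braking distance = v²/(2a) = 163.272 / 6.076 = 26.872 m.
Total stopping distance = 25.428 + 26.872 = 52.300 m, vs 32 m available — it cannot stop in time and overshoots by 52.300 − 32 = 20.300 m.

No — it overshoots by 20.3 m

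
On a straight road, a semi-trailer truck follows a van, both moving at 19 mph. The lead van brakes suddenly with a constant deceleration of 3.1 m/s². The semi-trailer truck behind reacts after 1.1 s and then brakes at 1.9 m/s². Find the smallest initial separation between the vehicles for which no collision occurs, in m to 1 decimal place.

Minimum gap ≈ 16.7 m

19 mph × 0.44704 = 8.4938 m/s.
Leader travels v²/(2a_L) = 72.145 / 6.200 = 11.636 m before stopping.
Follower covers v·t_r = 8.4938 × 1.1 = 9.343 m while reacting, then v²/(2a_F) = 72.145 / 3.800 = 18.986 m while braking, for a total of 9.343 + 18.986 = 28.329 m.
Since a_F ≤ a_L and the follower starts braking later, the follower is never slower than the leader, so the closest approach is when both have stopped.
Minimum gap = 28.329 − 11.636 = 16.693 m.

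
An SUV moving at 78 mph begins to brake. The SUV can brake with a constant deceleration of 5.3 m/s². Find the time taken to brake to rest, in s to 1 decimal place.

Braking time ≈ 6.6 s

78 mph × 0.44704 = 34.8691 m/s.
Braking time = v/a = 34.8691 / 5.300 = 6.579 s.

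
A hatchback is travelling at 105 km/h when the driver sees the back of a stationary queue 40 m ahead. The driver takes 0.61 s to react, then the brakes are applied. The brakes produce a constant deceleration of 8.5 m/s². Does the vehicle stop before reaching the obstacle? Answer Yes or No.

No

105 km/h ÷ 3.6 = 29.1667 m/s.
Reaction distance = 29.1667 × 0.61 = 17.792 m.
Braking distance = v²/(2a) = 850.696 / 17.000 = 50.041 m.
Total stopping distance = 17.792 + 50.041 = 67.833 m, vs 40 m available — it cannot stop in time and overshoots by 67.833 − 40 = 27.833 m.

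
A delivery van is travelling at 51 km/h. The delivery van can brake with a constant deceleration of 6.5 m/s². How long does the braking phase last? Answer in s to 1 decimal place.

51 km/h ÷ 3.6 = 14.1667 m/s.
Braking time = v/a = 14.1667 / 6.500 = 2.179 s.

Braking time ≈ 2.2 s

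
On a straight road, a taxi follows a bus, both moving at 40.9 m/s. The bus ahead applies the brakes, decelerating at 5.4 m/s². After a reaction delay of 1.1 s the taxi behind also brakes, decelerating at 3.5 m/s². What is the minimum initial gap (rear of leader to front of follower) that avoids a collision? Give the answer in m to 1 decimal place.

Leader travels v²/(2a_L) = 1672.810 / 10.800 = 154.890 m before stopping.
Follower covers v·t_r = 40.9000 × 1.1 = 44.990 m while reacting, then v²/(2a_F) = 1672.810 / 7.000 = 238.973 m while braking, for a total of 44.990 + 238.973 = 283.963 m.
Since a_F ≤ a_L and the follower starts braking later, the follower is never slower than the leader, so the closest approach is when both have stopped.
Minimum gap = 283.963 − 154.890 = 129.073 m.

Minimum gap ≈ 129.1 m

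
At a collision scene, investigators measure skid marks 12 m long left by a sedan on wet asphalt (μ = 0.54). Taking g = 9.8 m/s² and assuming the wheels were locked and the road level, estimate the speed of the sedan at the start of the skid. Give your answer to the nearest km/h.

Initial speed ≈ 41 km/h

Deceleration a = μg = 0.54 × 9.8 = 5.292 m/s².
v = √(2a·d) = √(2 × 5.292 × 12) = √127.008 = 11.2698 m/s.
= 11.2698 × 3.6 = 40.571 km/h.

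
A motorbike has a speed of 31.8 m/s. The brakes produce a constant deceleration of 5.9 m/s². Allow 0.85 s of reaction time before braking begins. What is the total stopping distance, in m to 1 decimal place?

Reaction distance = v·t_r = 31.8000 × 0.85 = 27.030 m.
Braking distance = v²/(2a) = 31.8000² / (2 × 5.900) = 1011.240 / 11.800 = 85.698 m.
Total = 27.030 + 85.698 = 112.728 m.

Total stopping distance ≈ 112.7 m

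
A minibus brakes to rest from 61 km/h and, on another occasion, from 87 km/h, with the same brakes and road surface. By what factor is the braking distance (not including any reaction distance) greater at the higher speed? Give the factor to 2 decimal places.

Braking distance d = v²/(2a), so with a fixed, d ∝ v².
Factor = (87/61)² = 1.4262² = 2.0340.

Factor ≈ 2.03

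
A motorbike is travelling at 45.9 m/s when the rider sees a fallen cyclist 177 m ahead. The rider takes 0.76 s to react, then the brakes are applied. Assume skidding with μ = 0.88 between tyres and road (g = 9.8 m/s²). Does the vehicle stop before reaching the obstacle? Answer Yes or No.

Yes

a = μg = 0.88 × 9.8 = 8.624 m/s².
Reaction distance = 45.9000 × 0.76 = 34.884 m.
Braking distance = v²/(2a) = 2106.810 / 17.248 = 122.148 m.
Total stopping distance = 34.884 + 122.148 = 157.032 m, vs 177 m available — it stops with 177 − 157.032 = 19.968 m to spare.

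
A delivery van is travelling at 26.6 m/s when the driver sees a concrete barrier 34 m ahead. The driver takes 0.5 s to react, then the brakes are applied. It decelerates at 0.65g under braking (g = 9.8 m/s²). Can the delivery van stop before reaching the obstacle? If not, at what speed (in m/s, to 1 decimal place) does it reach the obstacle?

a = 0.65 × 9.8 = 6.370 m/s².
Reaction distance = 26.6000 × 0.5 = 13.300 m.
Braking distance needed to stop: v²/(2a) = 707.560 / 12.740 = 55.538 m, so total needed = 13.300 + 55.538 = 68.838 m > 34 m — it cannot stop.
Distance remaining when braking begins: 34 − 13.300 = 20.700 m.
v² = v₀² − 2a·d = 707.560 − 2 × 6.370 × 20.700 = 443.842 m²/s².
v = √443.842 = 21.068 m/s.

No — it strikes the obstacle at 21.1 m/s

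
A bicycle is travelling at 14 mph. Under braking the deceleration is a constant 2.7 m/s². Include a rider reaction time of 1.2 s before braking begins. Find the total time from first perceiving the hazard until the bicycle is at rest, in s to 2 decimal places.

14 mph × 0.44704 = 6.2586 m/s.
Braking time = v/a = 6.2586 / 2.700 = 2.318 s.
Total = 1.2 + 2.318 = 3.518 s.

Total time ≈ 3.52 s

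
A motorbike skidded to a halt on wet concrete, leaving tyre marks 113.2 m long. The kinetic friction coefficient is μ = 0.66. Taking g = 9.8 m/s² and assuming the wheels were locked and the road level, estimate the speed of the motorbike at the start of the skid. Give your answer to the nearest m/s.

Initial speed ≈ 38 m/s

Deceleration a = μg = 0.66 × 9.8 = 6.468 m/s².
v = √(2a·d) = √(2 × 6.468 × 113.2) = √1464.355 = 38.2669 m/s.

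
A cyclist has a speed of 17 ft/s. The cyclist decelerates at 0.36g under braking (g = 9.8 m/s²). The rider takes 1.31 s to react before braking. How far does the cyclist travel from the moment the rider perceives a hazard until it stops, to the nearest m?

Total stopping distance ≈ 11 m

17 ft/s × 0.3048 = 5.1816 m/s.
a = 0.36 × 9.8 = 3.528 m/s².
Reaction distance = v·t_r = 5.1816 × 1.31 = 6.788 m.
Braking distance = v²/(2a) = 5.1816² / (2 × 3.528) = 26.849 / 7.056 = 3.805 m.
Total = 6.788 + 3.805 = 10.593 m.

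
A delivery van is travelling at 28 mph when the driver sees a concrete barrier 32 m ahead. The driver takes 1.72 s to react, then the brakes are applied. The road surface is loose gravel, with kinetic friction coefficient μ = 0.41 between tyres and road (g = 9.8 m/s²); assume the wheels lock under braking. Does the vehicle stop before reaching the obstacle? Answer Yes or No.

No

28 mph × 0.44704 = 12.5171 m/s.
a = μg = 0.41 × 9.8 = 4.018 m/s².
Reaction distance = 12.5171 × 1.72 = 21.529 m.
Braking distance = v²/(2a) = 156.678 / 8.036 = 19.497 m.
Total stopping distance = 21.529 + 19.497 = 41.026 m, vs 32 m available — it cannot stop in time and overshoots by 41.026 − 32 = 9.026 m.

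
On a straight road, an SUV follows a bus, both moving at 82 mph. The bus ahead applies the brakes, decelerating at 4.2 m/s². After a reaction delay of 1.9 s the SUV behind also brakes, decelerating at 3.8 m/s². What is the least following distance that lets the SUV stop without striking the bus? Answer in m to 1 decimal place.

Minimum gap ≈ 86.5 m

82 mph × 0.44704 = 36.6573 m/s.
Leader travels v²/(2a_L) = 1343.758 / 8.400 = 159.971 m before stopping.
Follower covers v·t_r = 36.6573 × 1.9 = 69.649 m while reacting, then v²/(2a_F) = 1343.758 / 7.600 = 176.810 m while braking, for a total of 69.649 + 176.810 = 246.459 m.
Since a_F ≤ a_L and the follower starts braking later, the follower is never slower than the leader, so the closest approach is when both have stopped.
Minimum gap = 246.459 − 159.971 = 86.488 m.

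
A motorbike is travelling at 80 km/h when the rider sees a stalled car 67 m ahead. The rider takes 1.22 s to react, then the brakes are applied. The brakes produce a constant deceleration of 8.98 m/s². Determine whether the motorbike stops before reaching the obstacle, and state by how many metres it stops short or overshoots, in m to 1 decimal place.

80 km/h ÷ 3.6 = 22.2222 m/s.
Reaction distance = 22.2222 × 1.22 = 27.111 m.
Braking distance = v²/(2a) = 493.826 / 17.960 = 27.496 m.
Total stopping distance = 27.111 + 27.496 = 54.607 m, vs 67 m available — it stops with 67 − 54.607 = 12.393 m to spare.

Yes — it stops 12.4 m short of the obstacle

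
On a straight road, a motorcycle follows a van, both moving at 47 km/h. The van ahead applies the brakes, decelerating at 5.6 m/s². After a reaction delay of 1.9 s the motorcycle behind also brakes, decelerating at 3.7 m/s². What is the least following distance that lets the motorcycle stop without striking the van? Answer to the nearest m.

47 km/h ÷ 3.6 = 13.0556 m/s.
Leader travels v²/(2a_L) = 170.449 / 11.200 = 15.219 m before stopping.
Follower covers v·t_r = 13.0556 × 1.9 = 24.806 m while reacting, then v²/(2a_F) = 170.449 / 7.400 = 23.034 m while braking, for a total of 24.806 + 23.034 = 47.840 m.
Since a_F ≤ a_L and the follower starts braking later, the follower is never slower than the leader, so the closest approach is when both have stopped.
Minimum gap = 47.840 − 15.219 = 32.621 m.

Minimum gap ≈ 33 m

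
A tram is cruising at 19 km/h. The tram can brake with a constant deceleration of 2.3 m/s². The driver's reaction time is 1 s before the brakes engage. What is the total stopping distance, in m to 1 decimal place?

19 km/h ÷ 3.6 = 5.2778 m/s.
Reaction distance = v·t_r = 5.2778 × 1 = 5.278 m.
Braking distance = v²/(2a) = 5.2778² / (2 × 2.300) = 27.855 / 4.600 = 6.055 m.
Total = 5.278 + 6.055 = 11.333 m.

Total stopping distance ≈ 11.3 m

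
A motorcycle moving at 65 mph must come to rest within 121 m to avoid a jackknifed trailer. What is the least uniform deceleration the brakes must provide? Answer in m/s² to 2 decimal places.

Required deceleration ≈ 3.49 m/s²

65 mph × 0.44704 = 29.0576 m/s.
v² = 2a·d ⇒ a = v²/(2d) = 29.0576² / (2 × 121.000) = 844.344 / 242.000 = 3.4890 m/s².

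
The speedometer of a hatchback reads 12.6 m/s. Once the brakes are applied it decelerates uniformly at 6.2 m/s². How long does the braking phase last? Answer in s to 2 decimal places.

Braking time ≈ 2.03 s

Braking time = v/a = 12.6000 / 6.200 = 2.032 s.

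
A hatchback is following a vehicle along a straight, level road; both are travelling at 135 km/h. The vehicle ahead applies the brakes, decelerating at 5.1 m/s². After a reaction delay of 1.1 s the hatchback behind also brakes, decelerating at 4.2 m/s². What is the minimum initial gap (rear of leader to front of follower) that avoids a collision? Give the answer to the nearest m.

Minimum gap ≈ 71 m

135 km/h ÷ 3.6 = 37.5000 m/s.
Leader travels v²/(2a_L) = 1406.250 / 10.200 = 137.868 m before stopping.
Follower covers v·t_r = 37.5000 × 1.1 = 41.250 m while reacting, then v²/(2a_F) = 1406.250 / 8.400 = 167.411 m while braking, for a total of 41.250 + 167.411 = 208.661 m.
Since a_F ≤ a_L and the follower starts braking later, the follower is never slower than the leader, so the closest approach is when both have stopped.
Minimum gap = 208.661 − 137.868 = 70.793 m.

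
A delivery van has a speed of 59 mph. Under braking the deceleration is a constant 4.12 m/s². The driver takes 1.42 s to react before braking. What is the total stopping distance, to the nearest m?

59 mph × 0.44704 = 26.3754 m/s.
Reaction distance = v·t_r = 26.3754 × 1.42 = 37.453 m.
Braking distance = v²/(2a) = 26.3754² / (2 × 4.120) = 695.662 / 8.240 = 84.425 m.
Total = 37.453 + 84.425 = 121.878 m.

Total stopping distance ≈ 122 m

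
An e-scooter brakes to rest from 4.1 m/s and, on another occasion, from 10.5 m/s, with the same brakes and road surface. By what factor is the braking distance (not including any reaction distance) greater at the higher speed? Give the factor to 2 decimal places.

Braking distance d = v²/(2a), so with a fixed, d ∝ v².
Factor = (10.5/4.1)² = 2.5610² = 6.5587.

Factor ≈ 6.56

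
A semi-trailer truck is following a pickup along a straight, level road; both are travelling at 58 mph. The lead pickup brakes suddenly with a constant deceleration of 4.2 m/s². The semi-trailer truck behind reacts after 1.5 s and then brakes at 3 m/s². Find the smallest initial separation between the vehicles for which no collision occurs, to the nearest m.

58 mph × 0.44704 = 25.9283 m/s.
Leader travels v²/(2a_L) = 672.277 / 8.400 = 80.033 m before stopping.
Follower covers v·t_r = 25.9283 × 1.5 = 38.892 m while reacting, then v²/(2a_F) = 672.277 / 6.000 = 112.046 m while braking, for a total of 38.892 + 112.046 = 150.938 m.
Since a_F ≤ a_L and the follower starts braking later, the follower is never slower than the leader, so the closest approach is when both have stopped.
Minimum gap = 150.938 − 80.033 = 70.905 m.

Minimum gap ≈ 71 m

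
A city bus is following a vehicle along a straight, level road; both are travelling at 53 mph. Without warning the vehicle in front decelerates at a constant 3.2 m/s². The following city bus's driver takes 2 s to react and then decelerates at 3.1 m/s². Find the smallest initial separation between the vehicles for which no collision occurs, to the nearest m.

53 mph × 0.44704 = 23.6931 m/s.
Leader travels v²/(2a_L) = 561.363 / 6.400 = 87.713 m before stopping.
Follower covers v·t_r = 23.6931 × 2 = 47.386 m while reacting, then v²/(2a_F) = 561.363 / 6.200 = 90.542 m while braking, for a total of 47.386 + 90.542 = 137.928 m.
Since a_F ≤ a_L and the follower starts braking later, the follower is never slower than the leader, so the closest approach is when both have stopped.
Minimum gap = 137.928 − 87.713 = 50.215 m.

Minimum gap ≈ 50 m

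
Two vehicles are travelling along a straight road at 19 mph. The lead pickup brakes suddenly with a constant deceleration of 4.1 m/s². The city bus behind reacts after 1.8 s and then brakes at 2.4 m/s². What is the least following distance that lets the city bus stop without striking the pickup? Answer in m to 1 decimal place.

19 mph × 0.44704 = 8.4938 m/s.
Leader travels v²/(2a_L) = 72.145 / 8.200 = 8.798 m before stopping.
Follower covers v·t_r = 8.4938 × 1.8 = 15.289 m while reacting, then v²/(2a_F) = 72.145 / 4.800 = 15.030 m while braking, for a total of 15.289 + 15.030 = 30.319 m.
Since a_F ≤ a_L and the follower starts braking later, the follower is never slower than the leader, so the closest approach is when both have stopped.
Minimum gap = 30.319 − 8.798 = 21.521 m.

Minimum gap ≈ 21.5 m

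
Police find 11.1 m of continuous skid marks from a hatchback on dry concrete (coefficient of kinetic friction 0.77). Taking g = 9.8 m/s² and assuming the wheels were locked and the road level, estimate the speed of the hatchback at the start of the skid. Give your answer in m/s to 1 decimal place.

Deceleration a = μg = 0.77 × 9.8 = 7.546 m/s².
v = √(2a·d) = √(2 × 7.546 × 11.1) = √167.521 = 12.9430 m/s.

Initial speed ≈ 12.9 m/s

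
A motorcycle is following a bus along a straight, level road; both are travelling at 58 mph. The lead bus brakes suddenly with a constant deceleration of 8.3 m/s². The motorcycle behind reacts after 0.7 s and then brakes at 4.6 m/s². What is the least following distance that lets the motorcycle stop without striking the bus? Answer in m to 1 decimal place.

Minimum gap ≈ 50.7 m

58 mph × 0.44704 = 25.9283 m/s.
Leader travels v²/(2a_L) = 672.277 / 16.600 = 40.499 m before stopping.
Follower covers v·t_r = 25.9283 × 0.7 = 18.150 m while reacting, then v²/(2a_F) = 672.277 / 9.200 = 73.074 m while braking, for a total of 18.150 + 73.074 = 91.224 m.
Since a_F ≤ a_L and the follower starts braking later, the follower is never slower than the leader, so the closest approach is when both have stopped.
Minimum gap = 91.224 − 40.499 = 50.725 m.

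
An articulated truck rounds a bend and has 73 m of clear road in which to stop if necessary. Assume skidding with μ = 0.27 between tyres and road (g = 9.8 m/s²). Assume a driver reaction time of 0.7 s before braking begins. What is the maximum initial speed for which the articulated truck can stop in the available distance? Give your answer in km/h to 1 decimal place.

Maximum speed ≈ 64.4 km/h

a = μg = 0.27 × 9.8 = 2.646 m/s².
Stopping distance: v·t_r + v²/(2a) = 73 with t_r = 0.7 s and a = 2.646 m/s².
So v² + 3.704 v − 386.32 = 0.
Positive root: v = −a·t_r + √((a·t_r)² + 2a·d) = −1.852 + √(3.430 + 386.32) = 17.8901 m/s.
17.8901 m/s × 3.6 = 64.404 km/h.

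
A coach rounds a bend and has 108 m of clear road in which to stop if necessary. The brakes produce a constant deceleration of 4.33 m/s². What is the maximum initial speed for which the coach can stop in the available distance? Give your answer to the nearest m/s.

v²/(2a) = d ⇒ v = √(2 × 4.330 × 108) = √935.28 = 30.5823 m/s.

Maximum speed ≈ 31 m/s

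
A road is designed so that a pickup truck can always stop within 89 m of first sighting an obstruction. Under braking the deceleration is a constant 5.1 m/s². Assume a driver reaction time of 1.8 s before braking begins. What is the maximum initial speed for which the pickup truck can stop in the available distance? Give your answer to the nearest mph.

Maximum speed ≈ 50 mph

Stopping distance: v·t_r + v²/(2a) = 89 with t_r = 1.8 s and a = 5.100 m/s².
So v² + 18.360 v − 907.80 = 0.
Positive root: v = −a·t_r + √((a·t_r)² + 2a·d) = −9.180 + √(84.272 + 907.80) = 22.3172 m/s.
22.3172 m/s ÷ 0.44704 = 49.922 mph.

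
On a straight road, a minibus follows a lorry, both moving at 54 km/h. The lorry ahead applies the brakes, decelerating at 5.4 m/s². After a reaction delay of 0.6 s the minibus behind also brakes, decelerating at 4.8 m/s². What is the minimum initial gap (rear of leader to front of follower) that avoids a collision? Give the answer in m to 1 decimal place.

Minimum gap ≈ 11.6 m

54 km/h ÷ 3.6 = 15.0000 m/s.
Leader travels v²/(2a_L) = 225.000 / 10.800 = 20.833 m before stopping.
Follower covers v·t_r = 15.0000 × 0.6 = 9.000 m while reacting, then v²/(2a_F) = 225.000 / 9.600 = 23.438 m while braking, for a total of 9.000 + 23.438 = 32.438 m.
Since a_F ≤ a_L and the follower starts braking later, the follower is never slower than the leader, so the closest approach is when both have stopped.
Minimum gap = 32.438 − 20.833 = 11.605 m.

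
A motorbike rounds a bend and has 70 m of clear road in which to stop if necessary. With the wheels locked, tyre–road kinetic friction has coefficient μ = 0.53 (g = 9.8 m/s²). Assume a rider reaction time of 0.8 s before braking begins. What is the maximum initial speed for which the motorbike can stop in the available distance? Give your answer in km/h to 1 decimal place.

a = μg = 0.53 × 9.8 = 5.194 m/s².
Stopping distance: v·t_r + v²/(2a) = 70 with t_r = 0.8 s and a = 5.194 m/s².
So v² + 8.310 v − 727.16 = 0.
Positive root: v = −a·t_r + √((a·t_r)² + 2a·d) = −4.155 + √(17.264 + 727.16) = 23.1291 m/s.
23.1291 m/s × 3.6 = 83.265 km/h.

Maximum speed ≈ 83.3 km/h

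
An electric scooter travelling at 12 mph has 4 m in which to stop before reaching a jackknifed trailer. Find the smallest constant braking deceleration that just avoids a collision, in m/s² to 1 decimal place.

12 mph × 0.44704 = 5.3645 m/s.
v² = 2a·d ⇒ a = v²/(2d) = 5.3645² / (2 × 4.000) = 28.778 / 8.000 = 3.5972 m/s².

Required deceleration ≈ 3.6 m/s²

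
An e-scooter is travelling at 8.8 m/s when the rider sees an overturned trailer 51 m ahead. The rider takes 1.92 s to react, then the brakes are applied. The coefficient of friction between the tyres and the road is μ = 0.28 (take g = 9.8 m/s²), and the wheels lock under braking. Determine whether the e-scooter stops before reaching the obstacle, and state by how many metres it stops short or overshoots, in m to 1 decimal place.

Yes — it stops 20.0 m short of the obstacle

a = μg = 0.28 × 9.8 = 2.744 m/s².
Reaction distance = 8.8000 × 1.92 = 16.896 m.
Braking distance = v²/(2a) = 77.440 / 5.488 = 14.111 m.
Total stopping distance = 16.896 + 14.111 = 31.007 m, vs 51 m available — it stops with 51 − 31.007 = 19.993 m to spare.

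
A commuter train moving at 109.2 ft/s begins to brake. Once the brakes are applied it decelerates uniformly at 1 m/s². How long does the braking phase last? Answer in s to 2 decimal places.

Braking time ≈ 33.28 s

109.2 ft/s × 0.3048 = 33.2842 m/s.
Braking time = v/a = 33.2842 / 1.000 = 33.284 s.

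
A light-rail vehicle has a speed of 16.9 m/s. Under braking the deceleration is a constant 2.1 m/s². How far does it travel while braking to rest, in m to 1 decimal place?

Braking distance = v²/(2a) = 16.9000² / (2 × 2.100) = 285.610 / 4.200 = 68.002 m.

Braking distance ≈ 68.0 m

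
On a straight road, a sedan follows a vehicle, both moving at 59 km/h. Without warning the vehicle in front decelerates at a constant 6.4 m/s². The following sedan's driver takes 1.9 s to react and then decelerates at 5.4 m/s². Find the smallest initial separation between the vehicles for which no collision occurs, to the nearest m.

Minimum gap ≈ 35 m

59 km/h ÷ 3.6 = 16.3889 m/s.
Leader travels v²/(2a_L) = 268.596 / 12.800 = 20.984 m before stopping.
Follower covers v·t_r = 16.3889 × 1.9 = 31.139 m while reacting, then v²/(2a_F) = 268.596 / 10.800 = 24.870 m while braking, for a total of 31.139 + 24.870 = 56.009 m.
Since a_F ≤ a_L and the follower starts braking later, the follower is never slower than the leader, so the closest approach is when both have stopped.
Minimum gap = 56.009 − 20.984 = 35.025 m.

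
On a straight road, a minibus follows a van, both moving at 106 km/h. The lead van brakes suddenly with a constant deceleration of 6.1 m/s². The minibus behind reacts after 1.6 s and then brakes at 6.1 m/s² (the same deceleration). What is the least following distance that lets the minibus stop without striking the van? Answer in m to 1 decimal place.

106 km/h ÷ 3.6 = 29.4444 m/s.
Leader travels v²/(2a_L) = 866.973 / 12.200 = 71.063 m before stopping.
Follower covers v·t_r = 29.4444 × 1.6 = 47.111 m while reacting, then v²/(2a_F) = 866.973 / 12.200 = 71.063 m while braking, for a total of 47.111 + 71.063 = 118.174 m.
Since a_F ≤ a_L and the follower starts braking later, the follower is never slower than the leader, so the closest approach is when both have stopped.
Minimum gap = 118.174 − 71.063 = 47.111 m.

Minimum gap ≈ 47.1 m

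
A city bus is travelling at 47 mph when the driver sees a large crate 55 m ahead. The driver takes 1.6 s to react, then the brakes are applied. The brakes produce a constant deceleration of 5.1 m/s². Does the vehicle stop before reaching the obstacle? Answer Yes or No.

No

47 mph × 0.44704 = 21.0109 m/s.
Reaction distance = 21.0109 × 1.6 = 33.617 m.
Braking distance = v²/(2a) = 441.458 / 10.200 = 43.280 m.
Total stopping distance = 33.617 + 43.280 = 76.897 m, vs 55 m available — it cannot stop in time and overshoots by 76.897 − 55 = 21.897 m.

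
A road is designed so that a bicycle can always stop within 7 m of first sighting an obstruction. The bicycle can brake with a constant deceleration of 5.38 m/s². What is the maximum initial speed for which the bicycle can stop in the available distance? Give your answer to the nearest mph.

Maximum speed ≈ 19 mph

v²/(2a) = d ⇒ v = √(2 × 5.380 × 7) = √75.32 = 8.6787 m/s.
8.6787 m/s ÷ 0.44704 = 19.414 mph.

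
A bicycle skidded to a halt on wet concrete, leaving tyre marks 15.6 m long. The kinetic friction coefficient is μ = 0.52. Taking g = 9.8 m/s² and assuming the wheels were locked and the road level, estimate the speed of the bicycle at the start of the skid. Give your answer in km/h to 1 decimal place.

Deceleration a = μg = 0.52 × 9.8 = 5.096 m/s².
v = √(2a·d) = √(2 × 5.096 × 15.6) = √158.995 = 12.6093 m/s.
= 12.6093 × 3.6 = 45.393 km/h.

Initial speed ≈ 45.4 km/h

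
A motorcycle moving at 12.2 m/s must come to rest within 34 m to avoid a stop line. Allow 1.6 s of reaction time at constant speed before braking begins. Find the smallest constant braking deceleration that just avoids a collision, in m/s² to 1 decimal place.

Required deceleration ≈ 5.1 m/s²

Distance covered during reaction = 12.2000 × 1.6 = 19.520 m.
Distance available for braking: 34 − 19.520 = 14.480 m.
v² = 2a·d ⇒ a = v²/(2d) = 12.2000² / (2 × 14.480) = 148.840 / 28.960 = 5.1395 m/s².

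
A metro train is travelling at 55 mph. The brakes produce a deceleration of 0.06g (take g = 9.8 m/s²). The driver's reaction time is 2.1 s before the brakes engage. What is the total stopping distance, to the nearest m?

55 mph × 0.44704 = 24.5872 m/s.
a = 0.06 × 9.8 = 0.588 m/s².
Reaction distance = v·t_r = 24.5872 × 2.1 = 51.633 m.
Braking distance = v²/(2a) = 24.5872² / (2 × 0.588) = 604.530 / 1.176 = 514.056 m.
Total = 51.633 + 514.056 = 565.689 m.

Total stopping distance ≈ 566 m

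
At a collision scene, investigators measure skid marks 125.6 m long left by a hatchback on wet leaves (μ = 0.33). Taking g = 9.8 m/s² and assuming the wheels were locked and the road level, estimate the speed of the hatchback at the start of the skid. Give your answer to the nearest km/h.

Deceleration a = μg = 0.33 × 9.8 = 3.234 m/s².
v = √(2a·d) = √(2 × 3.234 × 125.6) = √812.381 = 28.5023 m/s.
= 28.5023 × 3.6 = 102.608 km/h.

Initial speed ≈ 103 km/h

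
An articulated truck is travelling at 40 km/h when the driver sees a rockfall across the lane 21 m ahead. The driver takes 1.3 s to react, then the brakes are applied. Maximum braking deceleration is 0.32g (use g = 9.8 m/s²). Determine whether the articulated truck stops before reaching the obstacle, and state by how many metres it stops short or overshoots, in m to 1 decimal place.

No — it overshoots by 13.1 m

40 km/h ÷ 3.6 = 11.1111 m/s.
a = 0.32 × 9.8 = 3.136 m/s².
Reaction distance = 11.1111 × 1.3 = 14.444 m.
Braking distance = v²/(2a) = 123.457 / 6.272 = 19.684 m.
Total stopping distance = 14.444 + 19.684 = 34.128 m, vs 21 m available — it cannot stop in time and overshoots by 34.128 − 21 = 13.128 m.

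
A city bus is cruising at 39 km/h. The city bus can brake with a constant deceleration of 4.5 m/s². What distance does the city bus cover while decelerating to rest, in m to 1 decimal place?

39 km/h ÷ 3.6 = 10.8333 m/s.
Braking distance = v²/(2a) = 10.8333² / (2 × 4.500) = 117.360 / 9.000 = 13.040 m.

Braking distance ≈ 13.0 m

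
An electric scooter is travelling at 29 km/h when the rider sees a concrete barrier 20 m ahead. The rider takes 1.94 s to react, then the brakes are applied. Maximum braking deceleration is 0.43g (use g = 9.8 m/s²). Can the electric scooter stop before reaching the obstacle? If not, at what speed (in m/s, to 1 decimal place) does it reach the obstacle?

29 km/h ÷ 3.6 = 8.0556 m/s.
a = 0.43 × 9.8 = 4.214 m/s².
Reaction distance = 8.0556 × 1.94 = 15.628 m.
Braking distance needed to stop: v²/(2a) = 64.893 / 8.428 = 7.700 m, so total needed = 15.628 + 7.700 = 23.328 m > 20 m — it cannot stop.
Distance remaining when braking begins: 20 − 15.628 = 4.372 m.
v² = v₀² − 2a·d = 64.893 − 2 × 4.214 × 4.372 = 28.046 m²/s².
v = √28.046 = 5.296 m/s.

No — it strikes the obstacle at 5.3 m/s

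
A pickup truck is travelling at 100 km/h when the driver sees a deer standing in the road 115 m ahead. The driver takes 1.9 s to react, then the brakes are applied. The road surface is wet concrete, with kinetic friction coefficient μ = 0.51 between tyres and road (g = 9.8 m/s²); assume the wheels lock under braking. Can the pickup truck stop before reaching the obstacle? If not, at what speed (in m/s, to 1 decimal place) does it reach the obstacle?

100 km/h ÷ 3.6 = 27.7778 m/s.
a = μg = 0.51 × 9.8 = 4.998 m/s².
Reaction distance = 27.7778 × 1.9 = 52.778 m.
Braking distance needed to stop: v²/(2a) = 771.606 / 9.996 = 77.191 m, so total needed = 52.778 + 77.191 = 129.969 m > 115 m — it cannot stop.
Distance remaining when braking begins: 115 − 52.778 = 62.222 m.
v² = v₀² − 2a·d = 771.606 − 2 × 4.998 × 62.222 = 149.635 m²/s².
v = √149.635 = 12.233 m/s.

No — it strikes the obstacle at 12.2 m/s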